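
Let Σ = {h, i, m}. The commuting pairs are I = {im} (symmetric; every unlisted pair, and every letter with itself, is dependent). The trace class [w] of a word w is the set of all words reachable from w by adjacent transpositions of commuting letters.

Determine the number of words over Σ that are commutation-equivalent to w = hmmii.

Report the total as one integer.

6

drop 0:h onto floor
drop 1:m onto {0:h}
drop 2:m onto {1:m}
drop 3:i onto {0:h}
drop 4:i onto {3:i}
ground layer = {0:h}
drop-orders for the pieces not yet dropped (sum over which currently-grounded one goes next):
  1 to go: {2} 1  {4} 1
  2 to go: {1,2} 1  {2,4} 2  {3,4} 1
  3 to go: {1,2,4} 3  {2,3,4} 3
  if 0:h drops first: 6 orders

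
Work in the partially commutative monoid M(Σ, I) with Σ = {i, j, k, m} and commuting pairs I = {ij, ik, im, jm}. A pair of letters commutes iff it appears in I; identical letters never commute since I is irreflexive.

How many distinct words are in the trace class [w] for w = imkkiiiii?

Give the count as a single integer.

0(i) covers ∅
1(m) covers ∅
2(k) covers 1:m
3(k) covers 2:k
4(i) covers 0:i
5(i) covers 4:i
6(i) covers 5:i
7(i) covers 6:i
8(i) covers 7:i
floor of heap: 0:i, 1:m
completions by unplaced set U, small U first (add the entries for U minus each lowest piece of U):
  |U|=1: {3}:1  {8}:1
  |U|=2: {2,3}:1  {3,8}:2  {7,8}:1
  |U|=3: {1,2,3}:1  {2,3,8}:3  {3,7,8}:3  {6,7,8}:1
  |U|=4: {1,2,3,8}:4  {2,3,7,8}:6  {3,6,7,8}:4  {5,6,7,8}:1
  |U|=5: {1,2,3,7,8}:10  {2,3,6,7,8}:10  {3,5,6,7,8}:5  {4,5,6,7,8}:1
  |U|=6: {0,4,5,6,7,8}:1  {1,2,3,6,7,8}:20  {2,3,5,6,7,8}:15  {3,4,5,6,7,8}:6
  |U|=7: {0,3,4,5,6,7,8}:7  {1,2,3,5,6,7,8}:35  {2,3,4,5,6,7,8}:21
  start at 0(i): 56
  start at 1(m): 28
sum over floor = 84

84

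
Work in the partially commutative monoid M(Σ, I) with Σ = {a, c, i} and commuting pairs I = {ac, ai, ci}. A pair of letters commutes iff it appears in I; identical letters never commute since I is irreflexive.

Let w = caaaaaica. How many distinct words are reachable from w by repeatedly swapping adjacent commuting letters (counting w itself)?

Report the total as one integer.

252

#0=c has no predecessor
#1=a has no predecessor
#2=a depends on [1:a]
#3=a depends on [2:a]
#4=a depends on [3:a]
#5=a depends on [4:a]
#6=i has no predecessor
#7=c depends on [0:c]
#8=a depends on [5:a]
sources: [0:c, 1:a, 6:i]
N(rest) = Σ N(rest − s) over sources s of rest; N(one piece) = 1:
  size 1 → [6]=1  [7]=1  [8]=1
  size 2 → [0,7]=1  [5,8]=1  [6,7]=2  [6,8]=2  [7,8]=2
  size 3 → [0,6,7]=3  [0,7,8]=3  [4,5,8]=1  [5,6,8]=3  [5,7,8]=3  [6,7,8]=6
  size 4 → [0,5,7,8]=6  [0,6,7,8]=12  [3,4,5,8]=1  [4,5,6,8]=4  [4,5,7,8]=4  [5,6,7,8]=12
  size 5 → [0,4,5,7,8]=10  [0,5,6,7,8]=30  [2,3,4,5,8]=1  [3,4,5,6,8]=5  [3,4,5,7,8]=5  [4,5,6,7,8]=20
  size 6 → [0,3,4,5,7,8]=15  [0,4,5,6,7,8]=60  [1,2,3,4,5,8]=1  [2,3,4,5,6,8]=6  [2,3,4,5,7,8]=6  [3,4,5,6,7,8]=30
  size 7 → [0,2,3,4,5,7,8]=21  [0,3,4,5,6,7,8]=105  [1,2,3,4,5,6,8]=7  [1,2,3,4,5,7,8]=7  [2,3,4,5,6,7,8]=42
  first=0(c) contributes 56
  first=1(a) contributes 168
  first=6(i) contributes 28
|[w]| = 252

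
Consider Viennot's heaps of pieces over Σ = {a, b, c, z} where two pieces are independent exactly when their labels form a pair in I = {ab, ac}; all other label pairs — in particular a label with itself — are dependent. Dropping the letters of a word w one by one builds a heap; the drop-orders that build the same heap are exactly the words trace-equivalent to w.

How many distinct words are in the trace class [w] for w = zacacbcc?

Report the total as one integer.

piece 0:z — minimal
piece 1:a rests on {0:z}
piece 2:c rests on {0:z}
piece 3:a rests on {1:a}
piece 4:c rests on {2:c}
piece 5:b rests on {4:c}
piece 6:c rests on {5:b}
piece 7:c rests on {6:c}
minimal pieces: {0:z}
ways to finish when only these pieces remain (= sum over removing one remaining piece with nothing left below it):
  1 left: {3}→1  {7}→1
  2 left: {1,3}→1  {3,7}→2  {6,7}→1
  3 left: {1,3,7}→3  {3,6,7}→3  {5,6,7}→1
  4 left: {1,3,6,7}→6  {3,5,6,7}→4  {4,5,6,7}→1
  5 left: {1,3,5,6,7}→10  {2,4,5,6,7}→1  {3,4,5,6,7}→5
  6 left: {1,3,4,5,6,7}→15  {2,3,4,5,6,7}→6
  placing 0:z first → 21 extensions

21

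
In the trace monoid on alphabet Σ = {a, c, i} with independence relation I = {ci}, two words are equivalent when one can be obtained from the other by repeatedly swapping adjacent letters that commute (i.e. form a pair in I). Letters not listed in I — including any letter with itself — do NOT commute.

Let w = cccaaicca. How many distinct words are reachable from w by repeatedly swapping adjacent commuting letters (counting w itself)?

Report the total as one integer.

0(c) covers ∅
1(c) covers 0:c
2(c) covers 1:c
3(a) covers 2:c
4(a) covers 3:a
5(i) covers 4:a
6(c) covers 4:a
7(c) covers 6:c
8(a) covers 5:i, 7:c
floor of heap: 0:c
completions by unplaced set U, small U first (add the entries for U minus each lowest piece of U):
  |U|=1: {8}:1
  |U|=2: {5,8}:1  {7,8}:1
  |U|=3: {5,7,8}:2  {6,7,8}:1
  |U|=4: {5,6,7,8}:3
  |U|=5: {4,5,6,7,8}:3
  |U|=6: {3,4,5,6,7,8}:3
  |U|=7: {2,3,4,5,6,7,8}:3
  start at 0(c): 3

3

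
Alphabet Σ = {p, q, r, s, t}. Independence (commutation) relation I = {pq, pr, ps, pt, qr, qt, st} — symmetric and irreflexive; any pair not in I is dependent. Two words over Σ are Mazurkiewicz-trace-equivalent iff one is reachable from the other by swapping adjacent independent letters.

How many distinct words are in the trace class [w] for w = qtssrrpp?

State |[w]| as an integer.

#0=q has no predecessor
#1=t has no predecessor
#2=s depends on [0:q]
#3=s depends on [2:s]
#4=r depends on [1:t, 3:s]
#5=r depends on [4:r]
#6=p has no predecessor
#7=p depends on [6:p]
sources: [0:q, 1:t, 6:p]
N(rest) = Σ N(rest − s) over sources s of rest; N(one piece) = 1:
  size 1 → [5]=1  [7]=1
  size 2 → [4,5]=1  [5,7]=2  [6,7]=1
  size 3 → [1,4,5]=1  [3,4,5]=1  [4,5,7]=3  [5,6,7]=3
  size 4 → [1,3,4,5]=2  [1,4,5,7]=4  [2,3,4,5]=1  [3,4,5,7]=4  [4,5,6,7]=6
  size 5 → [0,2,3,4,5]=1  [1,2,3,4,5]=3  [1,3,4,5,7]=10  [1,4,5,6,7]=10  [2,3,4,5,7]=5  [3,4,5,6,7]=10
  size 6 → [0,1,2,3,4,5]=4  [0,2,3,4,5,7]=6  [1,2,3,4,5,7]=18  [1,3,4,5,6,7]=30  [2,3,4,5,6,7]=15
  first=0(q) contributes 63
  first=1(t) contributes 21
  first=6(p) contributes 28
|[w]| = 112

112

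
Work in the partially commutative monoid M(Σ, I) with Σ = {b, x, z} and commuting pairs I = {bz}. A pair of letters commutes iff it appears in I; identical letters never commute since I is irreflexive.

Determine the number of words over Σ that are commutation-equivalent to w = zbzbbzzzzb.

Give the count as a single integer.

drop 0:z onto floor
drop 1:b onto floor
drop 2:z onto {0:z}
drop 3:b onto {1:b}
drop 4:b onto {3:b}
drop 5:z onto {2:z}
drop 6:z onto {5:z}
drop 7:z onto {6:z}
drop 8:z onto {7:z}
drop 9:b onto {4:b}
ground layer = {0:z, 1:b}
drop-orders for the pieces not yet dropped (sum over which currently-grounded one goes next):
  1 to go: {8} 1  {9} 1
  2 to go: {4,9} 1  {7,8} 1  {8,9} 2
  3 to go: {3,4,9} 1  {4,8,9} 3  {6,7,8} 1  {7,8,9} 3
  4 to go: {1,3,4,9} 1  {3,4,8,9} 4  {4,7,8,9} 6  {5,6,7,8} 1  {6,7,8,9} 4
  5 to go: {1,3,4,8,9} 5  {2,5,6,7,8} 1  {3,4,7,8,9} 10  {4,6,7,8,9} 10  {5,6,7,8,9} 5
  6 to go: {0,2,5,6,7,8} 1  {1,3,4,7,8,9} 15  {2,5,6,7,8,9} 6  {3,4,6,7,8,9} 20  {4,5,6,7,8,9} 15
  7 to go: {0,2,5,6,7,8,9} 7  {1,3,4,6,7,8,9} 35  {2,4,5,6,7,8,9} 21  {3,4,5,6,7,8,9} 35
  8 to go: {0,2,4,5,6,7,8,9} 28  {1,3,4,5,6,7,8,9} 70  {2,3,4,5,6,7,8,9} 56
  if 0:z drops first: 126 orders
  if 1:b drops first: 84 orders
heap linearizations: 210

210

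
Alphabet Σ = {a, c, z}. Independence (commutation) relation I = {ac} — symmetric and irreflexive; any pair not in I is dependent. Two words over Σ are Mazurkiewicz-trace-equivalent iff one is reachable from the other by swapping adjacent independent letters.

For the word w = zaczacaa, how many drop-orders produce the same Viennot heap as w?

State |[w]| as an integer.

#0=z has no predecessor
#1=a depends on [0:z]
#2=c depends on [0:z]
#3=z depends on [1:a, 2:c]
#4=a depends on [3:z]
#5=c depends on [3:z]
#6=a depends on [4:a]
#7=a depends on [6:a]
sources: [0:z]
N(rest) = Σ N(rest − s) over sources s of rest; N(one piece) = 1:
  size 1 → [5]=1  [7]=1
  size 2 → [5,7]=2  [6,7]=1
  size 3 → [4,6,7]=1  [5,6,7]=3
  size 4 → [4,5,6,7]=4
  size 5 → [3,4,5,6,7]=4
  size 6 → [1,3,4,5,6,7]=4  [2,3,4,5,6,7]=4
  first=0(z) contributes 8

8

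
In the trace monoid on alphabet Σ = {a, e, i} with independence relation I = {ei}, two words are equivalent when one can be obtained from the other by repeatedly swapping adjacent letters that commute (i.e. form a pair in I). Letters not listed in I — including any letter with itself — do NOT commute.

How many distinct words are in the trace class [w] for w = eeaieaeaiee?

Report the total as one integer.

drop 0:e onto floor
drop 1:e onto {0:e}
drop 2:a onto {1:e}
drop 3:i onto {2:a}
drop 4:e onto {2:a}
drop 5:a onto {3:i, 4:e}
drop 6:e onto {5:a}
drop 7:a onto {6:e}
drop 8:i onto {7:a}
drop 9:e onto {7:a}
drop 10:e onto {9:e}
ground layer = {0:e}
drop-orders for the pieces not yet dropped (sum over which currently-grounded one goes next):
  1 to go: {8} 1  {10} 1
  2 to go: {8,10} 2  {9,10} 1
  3 to go: {8,9,10} 3
  4 to go: {7,8,9,10} 3
  5 to go: {6,7,8,9,10} 3
  6 to go: {5,6,7,8,9,10} 3
  7 to go: {3,5,6,7,8,9,10} 3  {4,5,6,7,8,9,10} 3
  8 to go: {3,4,5,6,7,8,9,10} 6
  9 to go: {2,3,4,5,6,7,8,9,10} 6
  if 0:e drops first: 6 orders

6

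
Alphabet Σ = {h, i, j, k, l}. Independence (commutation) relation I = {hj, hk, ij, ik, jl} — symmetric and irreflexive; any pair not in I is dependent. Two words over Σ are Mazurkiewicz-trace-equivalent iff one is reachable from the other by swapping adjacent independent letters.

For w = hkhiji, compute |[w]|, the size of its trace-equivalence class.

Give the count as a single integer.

15

#0=h has no predecessor
#1=k has no predecessor
#2=h depends on [0:h]
#3=i depends on [2:h]
#4=j depends on [1:k]
#5=i depends on [3:i]
sources: [0:h, 1:k]
N(rest) = Σ N(rest − s) over sources s of rest; N(one piece) = 1:
  size 1 → [4]=1  [5]=1
  size 2 → [1,4]=1  [3,5]=1  [4,5]=2
  size 3 → [1,4,5]=3  [2,3,5]=1  [3,4,5]=3
  size 4 → [0,2,3,5]=1  [1,3,4,5]=6  [2,3,4,5]=4
  first=0(h) contributes 10
  first=1(k) contributes 5
|[w]| = 15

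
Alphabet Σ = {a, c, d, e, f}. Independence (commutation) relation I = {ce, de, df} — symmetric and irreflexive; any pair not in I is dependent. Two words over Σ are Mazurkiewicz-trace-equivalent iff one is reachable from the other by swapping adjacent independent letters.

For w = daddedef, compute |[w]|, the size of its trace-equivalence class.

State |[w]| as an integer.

20

piece 0:d — minimal
piece 1:a rests on {0:d}
piece 2:d rests on {1:a}
piece 3:d rests on {2:d}
piece 4:e rests on {1:a}
piece 5:d rests on {3:d}
piece 6:e rests on {4:e}
piece 7:f rests on {6:e}
minimal pieces: {0:d}
ways to finish when only these pieces remain (= sum over removing one remaining piece with nothing left below it):
  1 left: {5}→1  {7}→1
  2 left: {3,5}→1  {5,7}→2  {6,7}→1
  3 left: {2,3,5}→1  {3,5,7}→3  {4,6,7}→1  {5,6,7}→3
  4 left: {2,3,5,7}→4  {3,5,6,7}→6  {4,5,6,7}→4
  5 left: {2,3,5,6,7}→10  {3,4,5,6,7}→10
  6 left: {2,3,4,5,6,7}→20
  placing 0:d first → 20 extensions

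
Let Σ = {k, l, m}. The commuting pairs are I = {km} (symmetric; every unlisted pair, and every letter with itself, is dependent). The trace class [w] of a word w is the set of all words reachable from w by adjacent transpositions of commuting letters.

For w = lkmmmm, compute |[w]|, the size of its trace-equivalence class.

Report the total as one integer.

0(l) covers ∅
1(k) covers 0:l
2(m) covers 0:l
3(m) covers 2:m
4(m) covers 3:m
5(m) covers 4:m
floor of heap: 0:l
completions by unplaced set U, small U first (add the entries for U minus each lowest piece of U):
  |U|=1: {1}:1  {5}:1
  |U|=2: {1,5}:2  {4,5}:1
  |U|=3: {1,4,5}:3  {3,4,5}:1
  |U|=4: {1,3,4,5}:4  {2,3,4,5}:1
  start at 0(l): 5

5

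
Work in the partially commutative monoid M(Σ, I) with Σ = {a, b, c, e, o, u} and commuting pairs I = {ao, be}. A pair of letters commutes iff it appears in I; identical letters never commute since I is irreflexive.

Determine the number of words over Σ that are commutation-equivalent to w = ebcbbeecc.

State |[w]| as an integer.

12

0(e) covers ∅
1(b) covers ∅
2(c) covers 0:e, 1:b
3(b) covers 2:c
4(b) covers 3:b
5(e) covers 2:c
6(e) covers 5:e
7(c) covers 4:b, 6:e
8(c) covers 7:c
floor of heap: 0:e, 1:b
completions by unplaced set U, small U first (add the entries for U minus each lowest piece of U):
  |U|=1: {8}:1
  |U|=2: {7,8}:1
  |U|=3: {4,7,8}:1  {6,7,8}:1
  |U|=4: {3,4,7,8}:1  {4,6,7,8}:2  {5,6,7,8}:1
  |U|=5: {3,4,6,7,8}:3  {4,5,6,7,8}:3
  |U|=6: {3,4,5,6,7,8}:6
  |U|=7: {2,3,4,5,6,7,8}:6
  start at 0(e): 6
  start at 1(b): 6
sum over floor = 12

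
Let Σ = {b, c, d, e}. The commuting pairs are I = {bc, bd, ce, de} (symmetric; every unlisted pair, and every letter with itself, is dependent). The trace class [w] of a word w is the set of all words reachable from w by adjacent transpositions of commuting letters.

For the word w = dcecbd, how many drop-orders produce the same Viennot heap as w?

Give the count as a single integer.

15

#0=d has no predecessor
#1=c depends on [0:d]
#2=e has no predecessor
#3=c depends on [1:c]
#4=b depends on [2:e]
#5=d depends on [3:c]
sources: [0:d, 2:e]
N(rest) = Σ N(rest − s) over sources s of rest; N(one piece) = 1:
  size 1 → [4]=1  [5]=1
  size 2 → [2,4]=1  [3,5]=1  [4,5]=2
  size 3 → [1,3,5]=1  [2,4,5]=3  [3,4,5]=3
  size 4 → [0,1,3,5]=1  [1,3,4,5]=4  [2,3,4,5]=6
  first=0(d) contributes 10
  first=2(e) contributes 5
|[w]| = 15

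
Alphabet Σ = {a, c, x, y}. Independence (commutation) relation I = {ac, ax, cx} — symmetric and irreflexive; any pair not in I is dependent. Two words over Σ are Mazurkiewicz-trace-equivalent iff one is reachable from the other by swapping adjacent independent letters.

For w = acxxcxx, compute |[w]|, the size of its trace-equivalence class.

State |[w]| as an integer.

105

drop 0:a onto floor
drop 1:c onto floor
drop 2:x onto floor
drop 3:x onto {2:x}
drop 4:c onto {1:c}
drop 5:x onto {3:x}
drop 6:x onto {5:x}
ground layer = {0:a, 1:c, 2:x}
drop-orders for the pieces not yet dropped (sum over which currently-grounded one goes next):
  1 to go: {0} 1  {4} 1  {6} 1
  2 to go: {0,4} 2  {0,6} 2  {1,4} 1  {4,6} 2  {5,6} 1
  3 to go: {0,1,4} 3  {0,4,6} 6  {0,5,6} 3  {1,4,6} 3  {3,5,6} 1  {4,5,6} 3
  4 to go: {0,1,4,6} 12  {0,3,5,6} 4  {0,4,5,6} 12  {1,4,5,6} 6  {2,3,5,6} 1  {3,4,5,6} 4
  5 to go: {0,1,4,5,6} 30  {0,2,3,5,6} 5  {0,3,4,5,6} 20  {1,3,4,5,6} 10  {2,3,4,5,6} 5
  if 0:a drops first: 15 orders
  if 1:c drops first: 30 orders
  if 2:x drops first: 60 orders
heap linearizations: 105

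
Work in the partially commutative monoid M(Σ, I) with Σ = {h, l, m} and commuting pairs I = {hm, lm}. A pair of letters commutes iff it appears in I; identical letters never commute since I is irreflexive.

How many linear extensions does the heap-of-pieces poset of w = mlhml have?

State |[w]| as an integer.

10

#0=m has no predecessor
#1=l has no predecessor
#2=h depends on [1:l]
#3=m depends on [0:m]
#4=l depends on [2:h]
sources: [0:m, 1:l]
N(rest) = Σ N(rest − s) over sources s of rest; N(one piece) = 1:
  size 1 → [3]=1  [4]=1
  size 2 → [0,3]=1  [2,4]=1  [3,4]=2
  size 3 → [0,3,4]=3  [1,2,4]=1  [2,3,4]=3
  first=0(m) contributes 4
  first=1(l) contributes 6
|[w]| = 10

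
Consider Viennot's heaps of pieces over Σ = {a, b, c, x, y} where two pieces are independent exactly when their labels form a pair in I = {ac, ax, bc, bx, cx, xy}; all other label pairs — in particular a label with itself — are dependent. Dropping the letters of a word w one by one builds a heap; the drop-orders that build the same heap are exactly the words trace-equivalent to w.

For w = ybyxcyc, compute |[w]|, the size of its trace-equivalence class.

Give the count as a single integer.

#0=y has no predecessor
#1=b depends on [0:y]
#2=y depends on [1:b]
#3=x has no predecessor
#4=c depends on [2:y]
#5=y depends on [4:c]
#6=c depends on [5:y]
sources: [0:y, 3:x]
N(rest) = Σ N(rest − s) over sources s of rest; N(one piece) = 1:
  size 1 → [3]=1  [6]=1
  size 2 → [3,6]=2  [5,6]=1
  size 3 → [3,5,6]=3  [4,5,6]=1
  size 4 → [2,4,5,6]=1  [3,4,5,6]=4
  size 5 → [1,2,4,5,6]=1  [2,3,4,5,6]=5
  first=0(y) contributes 6
  first=3(x) contributes 1
|[w]| = 7

7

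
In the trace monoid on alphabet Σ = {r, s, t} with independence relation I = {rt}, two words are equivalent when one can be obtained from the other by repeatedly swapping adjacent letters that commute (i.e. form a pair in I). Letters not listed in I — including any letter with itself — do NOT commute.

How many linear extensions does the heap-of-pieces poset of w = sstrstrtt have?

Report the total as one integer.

drop 0:s onto floor
drop 1:s onto {0:s}
drop 2:t onto {1:s}
drop 3:r onto {1:s}
drop 4:s onto {2:t, 3:r}
drop 5:t onto {4:s}
drop 6:r onto {4:s}
drop 7:t onto {5:t}
drop 8:t onto {7:t}
ground layer = {0:s}
drop-orders for the pieces not yet dropped (sum over which currently-grounded one goes next):
  1 to go: {6} 1  {8} 1
  2 to go: {6,8} 2  {7,8} 1
  3 to go: {5,7,8} 1  {6,7,8} 3
  4 to go: {5,6,7,8} 4
  5 to go: {4,5,6,7,8} 4
  6 to go: {2,4,5,6,7,8} 4  {3,4,5,6,7,8} 4
  7 to go: {2,3,4,5,6,7,8} 8
  if 0:s drops first: 8 orders

8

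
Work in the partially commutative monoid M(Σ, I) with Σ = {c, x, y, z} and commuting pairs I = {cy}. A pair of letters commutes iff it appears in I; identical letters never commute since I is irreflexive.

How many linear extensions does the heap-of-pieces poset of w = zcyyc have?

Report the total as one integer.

piece 0:z — minimal
piece 1:c rests on {0:z}
piece 2:y rests on {0:z}
piece 3:y rests on {2:y}
piece 4:c rests on {1:c}
minimal pieces: {0:z}
ways to finish when only these pieces remain (= sum over removing one remaining piece with nothing left below it):
  1 left: {3}→1  {4}→1
  2 left: {1,4}→1  {2,3}→1  {3,4}→2
  3 left: {1,3,4}→3  {2,3,4}→3
  placing 0:z first → 6 extensions

6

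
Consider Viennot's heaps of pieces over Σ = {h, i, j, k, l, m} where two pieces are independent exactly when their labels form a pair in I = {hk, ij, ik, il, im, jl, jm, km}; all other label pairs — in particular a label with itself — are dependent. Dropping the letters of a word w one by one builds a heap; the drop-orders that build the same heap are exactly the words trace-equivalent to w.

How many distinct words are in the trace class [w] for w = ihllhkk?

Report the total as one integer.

3

#0=i has no predecessor
#1=h depends on [0:i]
#2=l depends on [1:h]
#3=l depends on [2:l]
#4=h depends on [3:l]
#5=k depends on [3:l]
#6=k depends on [5:k]
sources: [0:i]
N(rest) = Σ N(rest − s) over sources s of rest; N(one piece) = 1:
  size 1 → [4]=1  [6]=1
  size 2 → [4,6]=2  [5,6]=1
  size 3 → [4,5,6]=3
  size 4 → [3,4,5,6]=3
  size 5 → [2,3,4,5,6]=3
  first=0(i) contributes 3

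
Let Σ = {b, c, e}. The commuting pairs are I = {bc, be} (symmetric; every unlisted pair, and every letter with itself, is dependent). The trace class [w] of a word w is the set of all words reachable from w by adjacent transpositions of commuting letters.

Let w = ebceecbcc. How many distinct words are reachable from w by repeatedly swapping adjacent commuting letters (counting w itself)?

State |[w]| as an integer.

#0=e has no predecessor
#1=b has no predecessor
#2=c depends on [0:e]
#3=e depends on [2:c]
#4=e depends on [3:e]
#5=c depends on [4:e]
#6=b depends on [1:b]
#7=c depends on [5:c]
#8=c depends on [7:c]
sources: [0:e, 1:b]
N(rest) = Σ N(rest − s) over sources s of rest; N(one piece) = 1:
  size 1 → [6]=1  [8]=1
  size 2 → [1,6]=1  [6,8]=2  [7,8]=1
  size 3 → [1,6,8]=3  [5,7,8]=1  [6,7,8]=3
  size 4 → [1,6,7,8]=6  [4,5,7,8]=1  [5,6,7,8]=4
  size 5 → [1,5,6,7,8]=10  [3,4,5,7,8]=1  [4,5,6,7,8]=5
  size 6 → [1,4,5,6,7,8]=15  [2,3,4,5,7,8]=1  [3,4,5,6,7,8]=6
  size 7 → [0,2,3,4,5,7,8]=1  [1,3,4,5,6,7,8]=21  [2,3,4,5,6,7,8]=7
  first=0(e) contributes 28
  first=1(b) contributes 8
|[w]| = 36

36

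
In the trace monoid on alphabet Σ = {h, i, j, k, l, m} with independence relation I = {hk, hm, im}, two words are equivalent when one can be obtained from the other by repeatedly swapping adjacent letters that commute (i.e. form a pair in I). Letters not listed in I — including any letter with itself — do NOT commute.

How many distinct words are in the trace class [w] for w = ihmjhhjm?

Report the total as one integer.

0(i) covers ∅
1(h) covers 0:i
2(m) covers ∅
3(j) covers 1:h, 2:m
4(h) covers 3:j
5(h) covers 4:h
6(j) covers 5:h
7(m) covers 6:j
floor of heap: 0:i, 2:m
completions by unplaced set U, small U first (add the entries for U minus each lowest piece of U):
  |U|=1: {7}:1
  |U|=2: {6,7}:1
  |U|=3: {5,6,7}:1
  |U|=4: {4,5,6,7}:1
  |U|=5: {3,4,5,6,7}:1
  |U|=6: {1,3,4,5,6,7}:1  {2,3,4,5,6,7}:1
  start at 0(i): 2
  start at 2(m): 1
sum over floor = 3

3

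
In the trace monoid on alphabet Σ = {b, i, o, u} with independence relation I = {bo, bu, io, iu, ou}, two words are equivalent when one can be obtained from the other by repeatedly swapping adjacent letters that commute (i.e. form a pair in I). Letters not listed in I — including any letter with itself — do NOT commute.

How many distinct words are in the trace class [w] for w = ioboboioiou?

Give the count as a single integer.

drop 0:i onto floor
drop 1:o onto floor
drop 2:b onto {0:i}
drop 3:o onto {1:o}
drop 4:b onto {2:b}
drop 5:o onto {3:o}
drop 6:i onto {4:b}
drop 7:o onto {5:o}
drop 8:i onto {6:i}
drop 9:o onto {7:o}
drop 10:u onto floor
ground layer = {0:i, 1:o, 10:u}
drop-orders for the pieces not yet dropped (sum over which currently-grounded one goes next):
  1 to go: {8} 1  {9} 1  {10} 1
  2 to go: {6,8} 1  {7,9} 1  {8,9} 2  {8,10} 2  {9,10} 2
  3 to go: {4,6,8} 1  {5,7,9} 1  {6,8,9} 3  {6,8,10} 3  {7,8,9} 3  {7,9,10} 3  {8,9,10} 6
  4 to go: {2,4,6,8} 1  {3,5,7,9} 1  {4,6,8,9} 4  {4,6,8,10} 4  {5,7,8,9} 4  {5,7,9,10} 4  {6,7,8,9} 6  {6,8,9,10} 12  {7,8,9,10} 12
  5 to go: {0,2,4,6,8} 1  {1,3,5,7,9} 1  {2,4,6,8,9} 5  {2,4,6,8,10} 5  {3,5,7,8,9} 5  {3,5,7,9,10} 5  {4,6,7,8,9} 10  {4,6,8,9,10} 20  {5,6,7,8,9} 10  {5,7,8,9,10} 20  {6,7,8,9,10} 30
  6 to go: {0,2,4,6,8,9} 6  {0,2,4,6,8,10} 6  {1,3,5,7,8,9} 6  {1,3,5,7,9,10} 6  {2,4,6,7,8,9} 15  {2,4,6,8,9,10} 30  {3,5,6,7,8,9} 15  {3,5,7,8,9,10} 30  {4,5,6,7,8,9} 20  {4,6,7,8,9,10} 60  {5,6,7,8,9,10} 60
  7 to go: {0,2,4,6,7,8,9} 21  {0,2,4,6,8,9,10} 42  {1,3,5,6,7,8,9} 21  {1,3,5,7,8,9,10} 42  {2,4,5,6,7,8,9} 35  {2,4,6,7,8,9,10} 105  {3,4,5,6,7,8,9} 35  {3,5,6,7,8,9,10} 105  {4,5,6,7,8,9,10} 140
  8 to go: {0,2,4,5,6,7,8,9} 56  {0,2,4,6,7,8,9,10} 168  {1,3,4,5,6,7,8,9} 56  {1,3,5,6,7,8,9,10} 168  {2,3,4,5,6,7,8,9} 70  {2,4,5,6,7,8,9,10} 280  {3,4,5,6,7,8,9,10} 280
  9 to go: {0,2,3,4,5,6,7,8,9} 126  {0,2,4,5,6,7,8,9,10} 504  {1,2,3,4,5,6,7,8,9} 126  {1,3,4,5,6,7,8,9,10} 504  {2,3,4,5,6,7,8,9,10} 630
  if 0:i drops first: 1260 orders
  if 1:o drops first: 1260 orders
  if 10:u drops first: 252 orders
heap linearizations: 2772

2772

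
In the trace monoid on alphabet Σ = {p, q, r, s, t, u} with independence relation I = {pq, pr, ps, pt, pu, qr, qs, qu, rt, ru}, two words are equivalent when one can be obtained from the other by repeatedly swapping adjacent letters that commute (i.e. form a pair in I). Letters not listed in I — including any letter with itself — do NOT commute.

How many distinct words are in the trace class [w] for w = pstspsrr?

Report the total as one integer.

piece 0:p — minimal
piece 1:s — minimal
piece 2:t rests on {1:s}
piece 3:s rests on {2:t}
piece 4:p rests on {0:p}
piece 5:s rests on {3:s}
piece 6:r rests on {5:s}
piece 7:r rests on {6:r}
minimal pieces: {0:p, 1:s}
ways to finish when only these pieces remain (= sum over removing one remaining piece with nothing left below it):
  1 left: {4}→1  {7}→1
  2 left: {0,4}→1  {4,7}→2  {6,7}→1
  3 left: {0,4,7}→3  {4,6,7}→3  {5,6,7}→1
  4 left: {0,4,6,7}→6  {3,5,6,7}→1  {4,5,6,7}→4
  5 left: {0,4,5,6,7}→10  {2,3,5,6,7}→1  {3,4,5,6,7}→5
  6 left: {0,3,4,5,6,7}→15  {1,2,3,5,6,7}→1  {2,3,4,5,6,7}→6
  placing 0:p first → 7 extensions
  placing 1:s first → 21 extensions
total linear extensions = 28

28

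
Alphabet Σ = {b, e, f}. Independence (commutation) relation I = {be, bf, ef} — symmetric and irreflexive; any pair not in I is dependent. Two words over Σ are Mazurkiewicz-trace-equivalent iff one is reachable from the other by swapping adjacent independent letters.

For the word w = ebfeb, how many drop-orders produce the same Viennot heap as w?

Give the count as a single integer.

30

0(e) covers ∅
1(b) covers ∅
2(f) covers ∅
3(e) covers 0:e
4(b) covers 1:b
floor of heap: 0:e, 1:b, 2:f
completions by unplaced set U, small U first (add the entries for U minus each lowest piece of U):
  |U|=1: {2}:1  {3}:1  {4}:1
  |U|=2: {0,3}:1  {1,4}:1  {2,3}:2  {2,4}:2  {3,4}:2
  |U|=3: {0,2,3}:3  {0,3,4}:3  {1,2,4}:3  {1,3,4}:3  {2,3,4}:6
  start at 0(e): 12
  start at 1(b): 12
  start at 2(f): 6
sum over floor = 30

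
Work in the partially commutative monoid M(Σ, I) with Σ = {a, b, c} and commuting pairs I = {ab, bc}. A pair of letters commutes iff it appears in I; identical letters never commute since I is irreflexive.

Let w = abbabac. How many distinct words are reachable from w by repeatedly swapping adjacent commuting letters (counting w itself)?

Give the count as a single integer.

35

drop 0:a onto floor
drop 1:b onto floor
drop 2:b onto {1:b}
drop 3:a onto {0:a}
drop 4:b onto {2:b}
drop 5:a onto {3:a}
drop 6:c onto {5:a}
ground layer = {0:a, 1:b}
drop-orders for the pieces not yet dropped (sum over which currently-grounded one goes next):
  1 to go: {4} 1  {6} 1
  2 to go: {2,4} 1  {4,6} 2  {5,6} 1
  3 to go: {1,2,4} 1  {2,4,6} 3  {3,5,6} 1  {4,5,6} 3
  4 to go: {0,3,5,6} 1  {1,2,4,6} 4  {2,4,5,6} 6  {3,4,5,6} 4
  5 to go: {0,3,4,5,6} 5  {1,2,4,5,6} 10  {2,3,4,5,6} 10
  if 0:a drops first: 20 orders
  if 1:b drops first: 15 orders
heap linearizations: 35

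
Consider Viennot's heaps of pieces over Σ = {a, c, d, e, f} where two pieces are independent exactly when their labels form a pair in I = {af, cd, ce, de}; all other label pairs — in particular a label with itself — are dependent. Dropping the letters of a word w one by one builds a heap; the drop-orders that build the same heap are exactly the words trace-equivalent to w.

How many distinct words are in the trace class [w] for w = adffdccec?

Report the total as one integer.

#0=a has no predecessor
#1=d depends on [0:a]
#2=f depends on [1:d]
#3=f depends on [2:f]
#4=d depends on [3:f]
#5=c depends on [3:f]
#6=c depends on [5:c]
#7=e depends on [3:f]
#8=c depends on [6:c]
sources: [0:a]
N(rest) = Σ N(rest − s) over sources s of rest; N(one piece) = 1:
  size 1 → [4]=1  [7]=1  [8]=1
  size 2 → [4,7]=2  [4,8]=2  [6,8]=1  [7,8]=2
  size 3 → [4,6,8]=3  [4,7,8]=6  [5,6,8]=1  [6,7,8]=3
  size 4 → [4,5,6,8]=4  [4,6,7,8]=12  [5,6,7,8]=4
  size 5 → [4,5,6,7,8]=20
  size 6 → [3,4,5,6,7,8]=20
  size 7 → [2,3,4,5,6,7,8]=20
  first=0(a) contributes 20

20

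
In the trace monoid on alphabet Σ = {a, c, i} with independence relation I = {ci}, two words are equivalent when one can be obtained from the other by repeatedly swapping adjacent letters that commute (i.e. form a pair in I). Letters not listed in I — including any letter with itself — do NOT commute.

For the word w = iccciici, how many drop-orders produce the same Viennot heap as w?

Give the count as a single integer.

#0=i has no predecessor
#1=c has no predecessor
#2=c depends on [1:c]
#3=c depends on [2:c]
#4=i depends on [0:i]
#5=i depends on [4:i]
#6=c depends on [3:c]
#7=i depends on [5:i]
sources: [0:i, 1:c]
N(rest) = Σ N(rest − s) over sources s of rest; N(one piece) = 1:
  size 1 → [6]=1  [7]=1
  size 2 → [3,6]=1  [5,7]=1  [6,7]=2
  size 3 → [2,3,6]=1  [3,6,7]=3  [4,5,7]=1  [5,6,7]=3
  size 4 → [0,4,5,7]=1  [1,2,3,6]=1  [2,3,6,7]=4  [3,5,6,7]=6  [4,5,6,7]=4
  size 5 → [0,4,5,6,7]=5  [1,2,3,6,7]=5  [2,3,5,6,7]=10  [3,4,5,6,7]=10
  size 6 → [0,3,4,5,6,7]=15  [1,2,3,5,6,7]=15  [2,3,4,5,6,7]=20
  first=0(i) contributes 35
  first=1(c) contributes 35
|[w]| = 70

70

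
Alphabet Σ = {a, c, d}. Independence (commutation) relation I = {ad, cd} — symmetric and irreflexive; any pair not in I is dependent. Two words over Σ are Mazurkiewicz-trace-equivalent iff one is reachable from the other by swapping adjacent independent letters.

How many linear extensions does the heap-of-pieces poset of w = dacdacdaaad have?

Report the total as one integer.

0(d) covers ∅
1(a) covers ∅
2(c) covers 1:a
3(d) covers 0:d
4(a) covers 2:c
5(c) covers 4:a
6(d) covers 3:d
7(a) covers 5:c
8(a) covers 7:a
9(a) covers 8:a
10(d) covers 6:d
floor of heap: 0:d, 1:a
completions by unplaced set U, small U first (add the entries for U minus each lowest piece of U):
  |U|=1: {9}:1  {10}:1
  |U|=2: {6,10}:1  {8,9}:1  {9,10}:2
  |U|=3: {3,6,10}:1  {6,9,10}:3  {7,8,9}:1  {8,9,10}:3
  |U|=4: {0,3,6,10}:1  {3,6,9,10}:4  {5,7,8,9}:1  {6,8,9,10}:6  {7,8,9,10}:4
  |U|=5: {0,3,6,9,10}:5  {3,6,8,9,10}:10  {4,5,7,8,9}:1  {5,7,8,9,10}:5  {6,7,8,9,10}:10
  |U|=6: {0,3,6,8,9,10}:15  {2,4,5,7,8,9}:1  {3,6,7,8,9,10}:20  {4,5,7,8,9,10}:6  {5,6,7,8,9,10}:15
  |U|=7: {0,3,6,7,8,9,10}:35  {1,2,4,5,7,8,9}:1  {2,4,5,7,8,9,10}:7  {3,5,6,7,8,9,10}:35  {4,5,6,7,8,9,10}:21
  |U|=8: {0,3,5,6,7,8,9,10}:70  {1,2,4,5,7,8,9,10}:8  {2,4,5,6,7,8,9,10}:28  {3,4,5,6,7,8,9,10}:56
  |U|=9: {0,3,4,5,6,7,8,9,10}:126  {1,2,4,5,6,7,8,9,10}:36  {2,3,4,5,6,7,8,9,10}:84
  start at 0(d): 120
  start at 1(a): 210
sum over floor = 330

330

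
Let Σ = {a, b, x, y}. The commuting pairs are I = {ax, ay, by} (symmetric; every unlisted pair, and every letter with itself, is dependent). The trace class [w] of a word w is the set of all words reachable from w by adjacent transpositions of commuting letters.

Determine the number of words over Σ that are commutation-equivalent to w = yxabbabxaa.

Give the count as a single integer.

drop 0:y onto floor
drop 1:x onto {0:y}
drop 2:a onto floor
drop 3:b onto {1:x, 2:a}
drop 4:b onto {3:b}
drop 5:a onto {4:b}
drop 6:b onto {5:a}
drop 7:x onto {6:b}
drop 8:a onto {6:b}
drop 9:a onto {8:a}
ground layer = {0:y, 2:a}
drop-orders for the pieces not yet dropped (sum over which currently-grounded one goes next):
  1 to go: {7} 1  {9} 1
  2 to go: {7,9} 2  {8,9} 1
  3 to go: {7,8,9} 3
  4 to go: {6,7,8,9} 3
  5 to go: {5,6,7,8,9} 3
  6 to go: {4,5,6,7,8,9} 3
  7 to go: {3,4,5,6,7,8,9} 3
  8 to go: {1,3,4,5,6,7,8,9} 3  {2,3,4,5,6,7,8,9} 3
  if 0:y drops first: 6 orders
  if 2:a drops first: 3 orders
heap linearizations: 9

9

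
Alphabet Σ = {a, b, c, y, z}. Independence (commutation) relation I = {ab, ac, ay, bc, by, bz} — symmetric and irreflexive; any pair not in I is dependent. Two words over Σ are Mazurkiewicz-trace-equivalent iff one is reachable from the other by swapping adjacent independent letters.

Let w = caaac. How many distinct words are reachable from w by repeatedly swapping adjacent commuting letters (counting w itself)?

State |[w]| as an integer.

#0=c has no predecessor
#1=a has no predecessor
#2=a depends on [1:a]
#3=a depends on [2:a]
#4=c depends on [0:c]
sources: [0:c, 1:a]
N(rest) = Σ N(rest − s) over sources s of rest; N(one piece) = 1:
  size 1 → [3]=1  [4]=1
  size 2 → [0,4]=1  [2,3]=1  [3,4]=2
  size 3 → [0,3,4]=3  [1,2,3]=1  [2,3,4]=3
  first=0(c) contributes 4
  first=1(a) contributes 6
|[w]| = 10

10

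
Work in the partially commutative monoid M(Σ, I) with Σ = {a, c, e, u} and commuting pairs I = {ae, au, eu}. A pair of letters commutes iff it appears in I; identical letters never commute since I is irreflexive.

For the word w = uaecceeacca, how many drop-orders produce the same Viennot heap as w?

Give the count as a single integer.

18

#0=u has no predecessor
#1=a has no predecessor
#2=e has no predecessor
#3=c depends on [0:u, 1:a, 2:e]
#4=c depends on [3:c]
#5=e depends on [4:c]
#6=e depends on [5:e]
#7=a depends on [4:c]
#8=c depends on [6:e, 7:a]
#9=c depends on [8:c]
#10=a depends on [9:c]
sources: [0:u, 1:a, 2:e]
N(rest) = Σ N(rest − s) over sources s of rest; N(one piece) = 1:
  size 1 → [10]=1
  size 2 → [9,10]=1
  size 3 → [8,9,10]=1
  size 4 → [6,8,9,10]=1  [7,8,9,10]=1
  size 5 → [5,6,8,9,10]=1  [6,7,8,9,10]=2
  size 6 → [5,6,7,8,9,10]=3
  size 7 → [4,5,6,7,8,9,10]=3
  size 8 → [3,4,5,6,7,8,9,10]=3
  size 9 → [0,3,4,5,6,7,8,9,10]=3  [1,3,4,5,6,7,8,9,10]=3  [2,3,4,5,6,7,8,9,10]=3
  first=0(u) contributes 6
  first=1(a) contributes 6
  first=2(e) contributes 6
|[w]| = 18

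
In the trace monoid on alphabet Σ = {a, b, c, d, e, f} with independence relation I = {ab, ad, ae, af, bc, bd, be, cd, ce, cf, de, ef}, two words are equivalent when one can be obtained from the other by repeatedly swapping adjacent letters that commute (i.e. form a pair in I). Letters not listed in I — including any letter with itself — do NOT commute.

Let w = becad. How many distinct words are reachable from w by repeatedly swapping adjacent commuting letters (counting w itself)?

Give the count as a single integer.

#0=b has no predecessor
#1=e has no predecessor
#2=c has no predecessor
#3=a depends on [2:c]
#4=d has no predecessor
sources: [0:b, 1:e, 2:c, 4:d]
N(rest) = Σ N(rest − s) over sources s of rest; N(one piece) = 1:
  size 1 → [0]=1  [1]=1  [3]=1  [4]=1
  size 2 → [0,1]=2  [0,3]=2  [0,4]=2  [1,3]=2  [1,4]=2  [2,3]=1  [3,4]=2
  size 3 → [0,1,3]=6  [0,1,4]=6  [0,2,3]=3  [0,3,4]=6  [1,2,3]=3  [1,3,4]=6  [2,3,4]=3
  first=0(b) contributes 12
  first=1(e) contributes 12
  first=2(c) contributes 24
  first=4(d) contributes 12
|[w]| = 60

60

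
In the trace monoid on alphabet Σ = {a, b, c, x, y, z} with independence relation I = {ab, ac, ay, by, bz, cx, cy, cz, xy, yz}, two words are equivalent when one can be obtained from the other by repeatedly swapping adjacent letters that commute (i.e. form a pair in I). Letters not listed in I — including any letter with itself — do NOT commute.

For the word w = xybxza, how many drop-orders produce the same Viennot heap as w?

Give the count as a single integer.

drop 0:x onto floor
drop 1:y onto floor
drop 2:b onto {0:x}
drop 3:x onto {2:b}
drop 4:z onto {3:x}
drop 5:a onto {4:z}
ground layer = {0:x, 1:y}
drop-orders for the pieces not yet dropped (sum over which currently-grounded one goes next):
  1 to go: {1} 1  {5} 1
  2 to go: {1,5} 2  {4,5} 1
  3 to go: {1,4,5} 3  {3,4,5} 1
  4 to go: {1,3,4,5} 4  {2,3,4,5} 1
  if 0:x drops first: 5 orders
  if 1:y drops first: 1 orders
heap linearizations: 6

6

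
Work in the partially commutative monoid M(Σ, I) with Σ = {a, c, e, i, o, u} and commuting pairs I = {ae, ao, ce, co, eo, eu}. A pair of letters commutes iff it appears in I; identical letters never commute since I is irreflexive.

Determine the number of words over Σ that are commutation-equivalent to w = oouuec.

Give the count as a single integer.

6

0(o) covers ∅
1(o) covers 0:o
2(u) covers 1:o
3(u) covers 2:u
4(e) covers ∅
5(c) covers 3:u
floor of heap: 0:o, 4:e
completions by unplaced set U, small U first (add the entries for U minus each lowest piece of U):
  |U|=1: {4}:1  {5}:1
  |U|=2: {3,5}:1  {4,5}:2
  |U|=3: {2,3,5}:1  {3,4,5}:3
  |U|=4: {1,2,3,5}:1  {2,3,4,5}:4
  start at 0(o): 5
  start at 4(e): 1
sum over floor = 6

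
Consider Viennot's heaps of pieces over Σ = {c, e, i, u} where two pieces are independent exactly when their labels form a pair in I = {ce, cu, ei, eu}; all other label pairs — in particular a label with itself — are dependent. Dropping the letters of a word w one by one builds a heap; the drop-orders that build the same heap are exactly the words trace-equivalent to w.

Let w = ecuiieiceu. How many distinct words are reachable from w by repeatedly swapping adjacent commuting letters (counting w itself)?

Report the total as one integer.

drop 0:e onto floor
drop 1:c onto floor
drop 2:u onto floor
drop 3:i onto {1:c, 2:u}
drop 4:i onto {3:i}
drop 5:e onto {0:e}
drop 6:i onto {4:i}
drop 7:c onto {6:i}
drop 8:e onto {5:e}
drop 9:u onto {6:i}
ground layer = {0:e, 1:c, 2:u}
drop-orders for the pieces not yet dropped (sum over which currently-grounded one goes next):
  1 to go: {7} 1  {8} 1  {9} 1
  2 to go: {5,8} 1  {7,8} 2  {7,9} 2  {8,9} 2
  3 to go: {0,5,8} 1  {5,7,8} 3  {5,8,9} 3  {6,7,9} 2  {7,8,9} 6
  4 to go: {0,5,7,8} 4  {0,5,8,9} 4  {4,6,7,9} 2  {5,7,8,9} 12  {6,7,8,9} 8
  5 to go: {0,5,7,8,9} 20  {3,4,6,7,9} 2  {4,6,7,8,9} 10  {5,6,7,8,9} 20
  6 to go: {0,5,6,7,8,9} 40  {1,3,4,6,7,9} 2  {2,3,4,6,7,9} 2  {3,4,6,7,8,9} 12  {4,5,6,7,8,9} 30
  7 to go: {0,4,5,6,7,8,9} 70  {1,2,3,4,6,7,9} 4  {1,3,4,6,7,8,9} 14  {2,3,4,6,7,8,9} 14  {3,4,5,6,7,8,9} 42
  8 to go: {0,3,4,5,6,7,8,9} 112  {1,2,3,4,6,7,8,9} 32  {1,3,4,5,6,7,8,9} 56  {2,3,4,5,6,7,8,9} 56
  if 0:e drops first: 144 orders
  if 1:c drops first: 168 orders
  if 2:u drops first: 168 orders
heap linearizations: 480

480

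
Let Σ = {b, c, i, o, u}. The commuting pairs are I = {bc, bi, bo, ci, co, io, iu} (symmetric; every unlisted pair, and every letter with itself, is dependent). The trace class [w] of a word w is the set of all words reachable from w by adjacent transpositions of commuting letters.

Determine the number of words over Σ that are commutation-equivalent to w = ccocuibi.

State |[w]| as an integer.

#0=c has no predecessor
#1=c depends on [0:c]
#2=o has no predecessor
#3=c depends on [1:c]
#4=u depends on [2:o, 3:c]
#5=i has no predecessor
#6=b depends on [4:u]
#7=i depends on [5:i]
sources: [0:c, 2:o, 5:i]
N(rest) = Σ N(rest − s) over sources s of rest; N(one piece) = 1:
  size 1 → [6]=1  [7]=1
  size 2 → [4,6]=1  [5,7]=1  [6,7]=2
  size 3 → [2,4,6]=1  [3,4,6]=1  [4,6,7]=3  [5,6,7]=3
  size 4 → [1,3,4,6]=1  [2,3,4,6]=2  [2,4,6,7]=4  [3,4,6,7]=4  [4,5,6,7]=6
  size 5 → [0,1,3,4,6]=1  [1,2,3,4,6]=3  [1,3,4,6,7]=5  [2,3,4,6,7]=10  [2,4,5,6,7]=10  [3,4,5,6,7]=10
  size 6 → [0,1,2,3,4,6]=4  [0,1,3,4,6,7]=6  [1,2,3,4,6,7]=18  [1,3,4,5,6,7]=15  [2,3,4,5,6,7]=30
  first=0(c) contributes 63
  first=2(o) contributes 21
  first=5(i) contributes 28
|[w]| = 112

112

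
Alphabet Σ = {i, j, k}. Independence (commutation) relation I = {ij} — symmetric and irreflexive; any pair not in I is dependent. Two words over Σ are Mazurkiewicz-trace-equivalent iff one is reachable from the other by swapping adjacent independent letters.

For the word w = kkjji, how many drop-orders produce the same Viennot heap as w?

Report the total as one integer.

3

0(k) covers ∅
1(k) covers 0:k
2(j) covers 1:k
3(j) covers 2:j
4(i) covers 1:k
floor of heap: 0:k
completions by unplaced set U, small U first (add the entries for U minus each lowest piece of U):
  |U|=1: {3}:1  {4}:1
  |U|=2: {2,3}:1  {3,4}:2
  |U|=3: {2,3,4}:3
  start at 0(k): 3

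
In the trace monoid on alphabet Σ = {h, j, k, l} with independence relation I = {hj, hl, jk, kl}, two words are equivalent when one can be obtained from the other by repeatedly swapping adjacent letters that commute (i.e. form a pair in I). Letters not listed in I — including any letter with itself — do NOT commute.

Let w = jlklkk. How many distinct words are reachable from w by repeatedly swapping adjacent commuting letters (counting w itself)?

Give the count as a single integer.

#0=j has no predecessor
#1=l depends on [0:j]
#2=k has no predecessor
#3=l depends on [1:l]
#4=k depends on [2:k]
#5=k depends on [4:k]
sources: [0:j, 2:k]
N(rest) = Σ N(rest − s) over sources s of rest; N(one piece) = 1:
  size 1 → [3]=1  [5]=1
  size 2 → [1,3]=1  [3,5]=2  [4,5]=1
  size 3 → [0,1,3]=1  [1,3,5]=3  [2,4,5]=1  [3,4,5]=3
  size 4 → [0,1,3,5]=4  [1,3,4,5]=6  [2,3,4,5]=4
  first=0(j) contributes 10
  first=2(k) contributes 10
|[w]| = 20

20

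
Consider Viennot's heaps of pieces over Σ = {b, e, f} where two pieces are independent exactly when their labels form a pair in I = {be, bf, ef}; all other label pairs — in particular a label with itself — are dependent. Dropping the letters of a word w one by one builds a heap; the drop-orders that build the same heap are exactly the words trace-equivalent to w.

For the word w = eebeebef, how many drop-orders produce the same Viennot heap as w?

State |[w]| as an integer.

piece 0:e — minimal
piece 1:e rests on {0:e}
piece 2:b — minimal
piece 3:e rests on {1:e}
piece 4:e rests on {3:e}
piece 5:b rests on {2:b}
piece 6:e rests on {4:e}
piece 7:f — minimal
minimal pieces: {0:e, 2:b, 7:f}
ways to finish when only these pieces remain (= sum over removing one remaining piece with nothing left below it):
  1 left: {5}→1  {6}→1  {7}→1
  2 left: {2,5}→1  {4,6}→1  {5,6}→2  {5,7}→2  {6,7}→2
  3 left: {2,5,6}→3  {2,5,7}→3  {3,4,6}→1  {4,5,6}→3  {4,6,7}→3  {5,6,7}→6
  4 left: {1,3,4,6}→1  {2,4,5,6}→6  {2,5,6,7}→12  {3,4,5,6}→4  {3,4,6,7}→4  {4,5,6,7}→12
  5 left: {0,1,3,4,6}→1  {1,3,4,5,6}→5  {1,3,4,6,7}→5  {2,3,4,5,6}→10  {2,4,5,6,7}→30  {3,4,5,6,7}→20
  6 left: {0,1,3,4,5,6}→6  {0,1,3,4,6,7}→6  {1,2,3,4,5,6}→15  {1,3,4,5,6,7}→30  {2,3,4,5,6,7}→60
  placing 0:e first → 105 extensions
  placing 2:b first → 42 extensions
  placing 7:f first → 21 extensions
total linear extensions = 168

168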